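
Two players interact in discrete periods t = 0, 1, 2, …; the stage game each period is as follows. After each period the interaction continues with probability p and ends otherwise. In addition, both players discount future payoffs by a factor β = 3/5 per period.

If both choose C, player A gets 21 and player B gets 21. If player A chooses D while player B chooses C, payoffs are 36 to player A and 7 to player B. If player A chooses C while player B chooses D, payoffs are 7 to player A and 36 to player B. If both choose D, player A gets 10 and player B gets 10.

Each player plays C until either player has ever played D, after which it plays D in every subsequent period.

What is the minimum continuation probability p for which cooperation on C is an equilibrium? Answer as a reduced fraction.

Expected continuation weight on next period's payoff is β·p = 3/5·p, which plays the role of the discount factor.
Cooperation requires 3/5·p ≥ (36−21)/(36−10) = 15/26, hence p ≥ 25/26.

25/26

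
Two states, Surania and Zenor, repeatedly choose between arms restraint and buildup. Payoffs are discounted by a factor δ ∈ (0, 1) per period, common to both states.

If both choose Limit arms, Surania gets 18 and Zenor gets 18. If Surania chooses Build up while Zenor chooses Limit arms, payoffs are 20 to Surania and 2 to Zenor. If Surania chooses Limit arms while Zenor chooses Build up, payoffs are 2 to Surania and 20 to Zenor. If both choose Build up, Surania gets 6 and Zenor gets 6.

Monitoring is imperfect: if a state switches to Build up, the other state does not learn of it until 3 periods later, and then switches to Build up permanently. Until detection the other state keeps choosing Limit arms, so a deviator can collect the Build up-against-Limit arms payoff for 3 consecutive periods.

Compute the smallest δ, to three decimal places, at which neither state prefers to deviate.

A deviator earns 20 for 3 periods, then 6 forever; cooperating earns 18 forever. Multiplying the IC by (1−δ):
18 ≥ 20(1−δ^3) + 6δ^3, so 14·δ^3 ≥ 2 and δ^3 ≥ 1/7.
δ ≥ (1/7)^(1/3) ≈ 0.523.

0.523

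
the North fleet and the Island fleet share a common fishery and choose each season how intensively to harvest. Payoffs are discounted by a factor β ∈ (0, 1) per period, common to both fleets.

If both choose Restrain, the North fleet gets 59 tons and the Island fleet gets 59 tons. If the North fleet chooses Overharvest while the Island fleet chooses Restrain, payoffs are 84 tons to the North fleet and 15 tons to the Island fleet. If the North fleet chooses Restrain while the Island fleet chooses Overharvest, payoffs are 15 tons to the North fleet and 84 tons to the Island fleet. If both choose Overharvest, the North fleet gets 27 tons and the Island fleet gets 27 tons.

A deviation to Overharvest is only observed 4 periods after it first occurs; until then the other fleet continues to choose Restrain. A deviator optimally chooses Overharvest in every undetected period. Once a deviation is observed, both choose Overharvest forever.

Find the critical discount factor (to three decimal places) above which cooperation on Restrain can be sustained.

Deviating for the 4 undetected periods gains 84−59 = 25 per period over cooperation, then loses 59−27 = 32 per period forever once punishment starts.
Gain: 25(1 + β + … + β^3); loss: 32·β^4/(1−β).
No profitable deviation ⇔ 25(1−β^4) ≤ 32·β^4, i.e. β^4 ≥ 25/(25+32) = 25/57.
Hence β ≥ (25/57)^(1/4) ≈ 0.814.

0.814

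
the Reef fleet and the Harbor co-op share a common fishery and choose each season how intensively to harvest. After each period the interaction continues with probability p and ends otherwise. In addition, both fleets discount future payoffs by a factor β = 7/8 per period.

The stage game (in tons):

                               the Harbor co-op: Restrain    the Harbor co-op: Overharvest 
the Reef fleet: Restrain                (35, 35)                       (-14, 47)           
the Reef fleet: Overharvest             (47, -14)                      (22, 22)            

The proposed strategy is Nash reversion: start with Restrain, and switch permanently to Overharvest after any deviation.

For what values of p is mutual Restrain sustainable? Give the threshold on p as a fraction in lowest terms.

96/175

With continuation probability p and discount β, the effective per-period discount factor is βp.
Grim-trigger IC: βp ≥ (47−35)/(47−22) = 12/25.
So p ≥ (12/25)/(7/8) = 96/175.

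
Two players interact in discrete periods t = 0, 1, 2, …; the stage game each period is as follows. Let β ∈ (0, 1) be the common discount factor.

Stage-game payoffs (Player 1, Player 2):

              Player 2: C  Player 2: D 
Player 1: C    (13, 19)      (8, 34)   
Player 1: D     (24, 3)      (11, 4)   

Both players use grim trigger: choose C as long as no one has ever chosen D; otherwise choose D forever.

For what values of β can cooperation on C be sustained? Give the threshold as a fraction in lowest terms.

11/13

For Player 1: deviation gain 24−13 = 11, per-period punishment loss 13−11 = 2. IC gives β ≥ 11/13.
For Player 2: gain 15, loss 15 per period, so β ≥ 15/30 = 1/2.
The tighter constraint is Player 1's, so cooperation needs β ≥ 11/13.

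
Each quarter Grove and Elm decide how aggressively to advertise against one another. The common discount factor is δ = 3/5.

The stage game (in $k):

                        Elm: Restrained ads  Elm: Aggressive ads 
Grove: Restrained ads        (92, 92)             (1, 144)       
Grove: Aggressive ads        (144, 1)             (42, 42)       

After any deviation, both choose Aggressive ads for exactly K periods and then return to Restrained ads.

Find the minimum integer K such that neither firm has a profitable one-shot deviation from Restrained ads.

3

Need Σ_{k=1}^{K} δ^k ≥ (144−92)/(92−42) = 1.0400 at δ = 3/5.
At K = 2 the sum is 0.9600 < 1.0400; at K = 3 it is 1.1760 ≥ 1.0400.
So the minimum punishment length is K = 3.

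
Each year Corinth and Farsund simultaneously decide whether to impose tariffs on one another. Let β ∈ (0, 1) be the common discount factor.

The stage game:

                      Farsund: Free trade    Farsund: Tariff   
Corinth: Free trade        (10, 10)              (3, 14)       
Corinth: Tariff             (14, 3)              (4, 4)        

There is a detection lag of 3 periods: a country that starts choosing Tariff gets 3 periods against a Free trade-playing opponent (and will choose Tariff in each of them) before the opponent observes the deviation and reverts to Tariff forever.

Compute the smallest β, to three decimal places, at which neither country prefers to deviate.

A deviator earns 14 for 3 periods, then 4 forever; cooperating earns 10 forever. Multiplying the IC by (1−β):
10 ≥ 14(1−β^3) + 4β^3, so 10·β^3 ≥ 4 and β^3 ≥ 2/5.
β ≥ (2/5)^(1/3) ≈ 0.737.

0.737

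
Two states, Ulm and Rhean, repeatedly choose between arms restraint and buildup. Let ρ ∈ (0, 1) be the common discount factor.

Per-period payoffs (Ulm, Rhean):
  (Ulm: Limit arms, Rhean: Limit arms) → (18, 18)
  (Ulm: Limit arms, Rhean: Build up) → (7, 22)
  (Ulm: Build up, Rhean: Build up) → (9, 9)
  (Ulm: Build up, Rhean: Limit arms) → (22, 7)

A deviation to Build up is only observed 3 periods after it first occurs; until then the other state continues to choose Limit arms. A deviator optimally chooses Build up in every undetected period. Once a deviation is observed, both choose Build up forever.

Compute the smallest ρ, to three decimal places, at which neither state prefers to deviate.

0.675

A deviator earns 22 for 3 periods, then 9 forever; cooperating earns 18 forever. Multiplying the IC by (1−ρ):
18 ≥ 22(1−ρ^3) + 9ρ^3, so 13·ρ^3 ≥ 4 and ρ^3 ≥ 4/13.
ρ ≥ (4/13)^(1/3) ≈ 0.675.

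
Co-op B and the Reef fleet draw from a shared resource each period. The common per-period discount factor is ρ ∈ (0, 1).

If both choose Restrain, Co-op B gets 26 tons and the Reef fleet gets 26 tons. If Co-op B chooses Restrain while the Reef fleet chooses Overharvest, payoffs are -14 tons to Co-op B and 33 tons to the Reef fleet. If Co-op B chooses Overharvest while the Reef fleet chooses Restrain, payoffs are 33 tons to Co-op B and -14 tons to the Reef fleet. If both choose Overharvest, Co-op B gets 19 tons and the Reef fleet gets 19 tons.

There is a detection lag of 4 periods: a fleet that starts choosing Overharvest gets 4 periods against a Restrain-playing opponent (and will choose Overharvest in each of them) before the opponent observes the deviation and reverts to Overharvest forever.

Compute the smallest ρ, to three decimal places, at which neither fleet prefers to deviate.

0.841

The best deviation is to choose Overharvest for all 4 undetected periods, earning 33 each, then 19 forever once detected.
Deviation value: 33(1−ρ^4)/(1−ρ) + 19ρ^4/(1−ρ); cooperation value: 26/(1−ρ).
IC: 26 ≥ 33(1−ρ^4) + 19ρ^4 = 33 − 14ρ^4.
So ρ^4 ≥ 7/14 = 1/2, giving ρ ≥ (1/2)^(1/4) ≈ 0.841.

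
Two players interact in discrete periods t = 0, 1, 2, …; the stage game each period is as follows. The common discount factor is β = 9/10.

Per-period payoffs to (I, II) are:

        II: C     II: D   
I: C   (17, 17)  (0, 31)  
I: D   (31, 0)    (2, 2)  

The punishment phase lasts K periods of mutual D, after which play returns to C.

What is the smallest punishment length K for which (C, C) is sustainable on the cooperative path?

Need Σ_{k=1}^{K} β^k ≥ (31−17)/(17−2) = 0.9333 at β = 9/10.
At K = 1 the sum is 0.9000 < 0.9333; at K = 2 it is 1.7100 ≥ 0.9333.
So the minimum punishment length is K = 2.

2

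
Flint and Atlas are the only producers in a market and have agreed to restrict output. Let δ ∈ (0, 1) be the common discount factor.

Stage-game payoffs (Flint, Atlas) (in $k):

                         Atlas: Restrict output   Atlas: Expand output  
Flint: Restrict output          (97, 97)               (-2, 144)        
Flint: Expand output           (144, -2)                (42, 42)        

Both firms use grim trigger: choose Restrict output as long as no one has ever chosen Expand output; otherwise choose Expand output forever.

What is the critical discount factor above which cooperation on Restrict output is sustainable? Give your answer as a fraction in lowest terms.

One-period gain from deviating is 144 − 97 = 47. The loss is 97 − 42 = 55 in every subsequent period, with present value 55·δ/(1−δ).
Deviation is unprofitable when 55·δ/(1−δ) ≥ 47, i.e. δ/(1−δ) ≥ 47/55.
Equivalently δ ≥ 47/(47+55) = 47/102.

47/102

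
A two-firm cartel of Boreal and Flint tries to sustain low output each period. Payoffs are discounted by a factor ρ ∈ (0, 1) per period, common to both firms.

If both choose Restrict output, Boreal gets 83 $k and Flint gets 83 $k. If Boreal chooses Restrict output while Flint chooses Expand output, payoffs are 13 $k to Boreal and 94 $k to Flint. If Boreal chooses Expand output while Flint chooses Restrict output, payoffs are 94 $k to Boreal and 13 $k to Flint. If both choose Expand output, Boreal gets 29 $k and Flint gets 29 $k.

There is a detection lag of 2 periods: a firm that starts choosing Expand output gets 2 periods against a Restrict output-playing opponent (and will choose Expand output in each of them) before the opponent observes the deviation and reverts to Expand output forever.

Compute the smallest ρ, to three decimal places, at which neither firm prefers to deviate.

Deviating for the 2 undetected periods gains 94−83 = 11 per period over cooperation, then loses 83−29 = 54 per period forever once punishment starts.
Gain: 11(1 + ρ + … + ρ^1); loss: 54·ρ^2/(1−ρ).
No profitable deviation ⇔ 11(1−ρ^2) ≤ 54·ρ^2, i.e. ρ^2 ≥ 11/(11+54) = 11/65.
Hence ρ ≥ (11/65)^(1/2) ≈ 0.411.

0.411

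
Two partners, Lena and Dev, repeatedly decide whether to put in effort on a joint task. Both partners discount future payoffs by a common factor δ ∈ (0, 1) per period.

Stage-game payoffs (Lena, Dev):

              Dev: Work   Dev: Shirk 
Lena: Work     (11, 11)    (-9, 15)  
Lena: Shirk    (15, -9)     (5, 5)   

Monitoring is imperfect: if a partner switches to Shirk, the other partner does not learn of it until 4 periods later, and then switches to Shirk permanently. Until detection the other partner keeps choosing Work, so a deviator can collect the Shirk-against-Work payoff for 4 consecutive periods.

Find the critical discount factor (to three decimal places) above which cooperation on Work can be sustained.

Deviating for the 4 undetected periods gains 15−11 = 4 per period over cooperation, then loses 11−5 = 6 per period forever once punishment starts.
Gain: 4(1 + δ + … + δ^3); loss: 6·δ^4/(1−δ).
No profitable deviation ⇔ 4(1−δ^4) ≤ 6·δ^4, i.e. δ^4 ≥ 4/(4+6) = 2/5.
Hence δ ≥ (2/5)^(1/4) ≈ 0.795.

0.795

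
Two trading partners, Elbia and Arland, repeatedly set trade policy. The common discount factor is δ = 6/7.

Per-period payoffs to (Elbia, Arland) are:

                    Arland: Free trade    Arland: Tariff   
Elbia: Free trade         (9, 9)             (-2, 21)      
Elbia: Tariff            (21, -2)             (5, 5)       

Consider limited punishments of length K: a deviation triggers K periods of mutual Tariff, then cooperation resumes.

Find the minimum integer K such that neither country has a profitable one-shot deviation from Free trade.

Need Σ_{k=1}^{K} δ^k ≥ (21−9)/(9−5) = 3.0000 at δ = 6/7.
At K = 4 the sum is 2.7613 < 3.0000; at K = 5 it is 3.2240 ≥ 3.0000.
So the minimum punishment length is K = 5.

5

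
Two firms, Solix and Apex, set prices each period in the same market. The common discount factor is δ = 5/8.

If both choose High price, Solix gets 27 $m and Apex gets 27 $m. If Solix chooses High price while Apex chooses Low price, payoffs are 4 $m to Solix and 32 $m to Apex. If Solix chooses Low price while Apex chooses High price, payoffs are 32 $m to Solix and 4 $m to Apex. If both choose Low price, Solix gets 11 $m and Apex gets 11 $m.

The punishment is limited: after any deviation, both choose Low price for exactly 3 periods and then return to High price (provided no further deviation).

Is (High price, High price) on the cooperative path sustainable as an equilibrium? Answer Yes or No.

Yes

A one-shot deviation gives 32 now, then 11 for 3 periods, then back to 27.
Gain from deviating: (32−27) today; loss: (27−11) in each of the next 3 periods.
No-deviation condition: (27−11)(δ+…+δ^3) ≥ 32−27, i.e. δ+…+δ^3 ≥ 5/16.
At δ = 5/8: δ+…+δ^3 = 1.2598 ≥ 0.3125.
So cooperation is sustainable.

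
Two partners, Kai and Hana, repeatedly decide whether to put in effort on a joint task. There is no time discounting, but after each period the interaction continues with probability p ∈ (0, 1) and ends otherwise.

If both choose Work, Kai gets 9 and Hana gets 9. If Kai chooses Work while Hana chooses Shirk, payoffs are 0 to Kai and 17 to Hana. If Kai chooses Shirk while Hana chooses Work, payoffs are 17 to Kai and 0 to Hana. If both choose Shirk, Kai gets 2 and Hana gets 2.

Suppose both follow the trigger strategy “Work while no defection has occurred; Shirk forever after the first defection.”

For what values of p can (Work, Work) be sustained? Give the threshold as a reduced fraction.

With no time discounting, the continuation probability p plays the role of the discount factor.
Grim-trigger IC: 9/(1−p) ≥ 17 + 2p/(1−p) ⇒ p ≥ (17−9)/(17−2) = 8/15.

8/15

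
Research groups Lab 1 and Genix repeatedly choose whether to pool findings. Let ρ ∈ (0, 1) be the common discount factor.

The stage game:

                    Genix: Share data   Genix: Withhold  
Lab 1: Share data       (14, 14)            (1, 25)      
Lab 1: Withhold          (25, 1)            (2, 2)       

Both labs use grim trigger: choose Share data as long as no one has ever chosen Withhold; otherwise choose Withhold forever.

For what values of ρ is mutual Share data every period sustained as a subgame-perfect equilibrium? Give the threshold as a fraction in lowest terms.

One-period gain from deviating is 25 − 14 = 11. The loss is 14 − 2 = 12 in every subsequent period, with present value 12·ρ/(1−ρ).
Deviation is unprofitable when 12·ρ/(1−ρ) ≥ 11, i.e. ρ/(1−ρ) ≥ 11/12.
Equivalently ρ ≥ 11/(11+12) = 11/23.

11/23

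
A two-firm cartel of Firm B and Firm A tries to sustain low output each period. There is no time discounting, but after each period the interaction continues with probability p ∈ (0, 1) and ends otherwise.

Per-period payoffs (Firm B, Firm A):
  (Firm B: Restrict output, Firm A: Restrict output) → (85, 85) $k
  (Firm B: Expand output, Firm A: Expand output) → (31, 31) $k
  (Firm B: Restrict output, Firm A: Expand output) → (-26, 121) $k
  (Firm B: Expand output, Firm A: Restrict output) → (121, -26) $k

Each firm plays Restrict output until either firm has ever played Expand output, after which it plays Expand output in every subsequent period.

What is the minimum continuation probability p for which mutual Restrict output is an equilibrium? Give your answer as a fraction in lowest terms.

Expected cooperation value is 85 + p·85 + p²·85 + … = 85/(1−p); deviation gives 121 + p·31/(1−p).
85 ≥ 121(1−p) + 31p ⇒ 90p ≥ 36 ⇒ p ≥ 36/90 = 2/5.

2/5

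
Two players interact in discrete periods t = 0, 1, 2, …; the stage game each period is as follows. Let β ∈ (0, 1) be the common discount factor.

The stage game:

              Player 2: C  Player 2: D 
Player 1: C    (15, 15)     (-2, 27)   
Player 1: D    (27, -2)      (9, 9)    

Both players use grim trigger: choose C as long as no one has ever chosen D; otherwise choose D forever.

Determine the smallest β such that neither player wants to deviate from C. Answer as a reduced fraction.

Under grim trigger the critical discount factor is (T−C)/(T−P) with T = 27, C = 15, P = 9.
β* = (27−15)/(27−9) = 12/18 = 2/3.

2/3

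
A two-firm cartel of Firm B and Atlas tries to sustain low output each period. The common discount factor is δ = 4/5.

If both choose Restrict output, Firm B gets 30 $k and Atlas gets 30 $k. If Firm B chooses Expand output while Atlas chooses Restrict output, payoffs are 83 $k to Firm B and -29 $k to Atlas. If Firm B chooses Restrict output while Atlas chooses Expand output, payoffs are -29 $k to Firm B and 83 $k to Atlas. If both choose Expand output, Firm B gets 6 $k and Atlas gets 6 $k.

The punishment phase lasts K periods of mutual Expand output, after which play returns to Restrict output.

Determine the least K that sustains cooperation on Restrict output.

IC: δ(1−δ^K)/(1−δ) ≥ (83−30)/(30−6) = 53/24.
With δ = 4/5: need 1 − δ^K ≥ 53/24·(1−4/5)/(4/5), i.e. δ^K ≤ 0.4479.
Since (4/5)^3 = 0.5120 and (4/5)^4 = 0.4096, the smallest such K is 4.

4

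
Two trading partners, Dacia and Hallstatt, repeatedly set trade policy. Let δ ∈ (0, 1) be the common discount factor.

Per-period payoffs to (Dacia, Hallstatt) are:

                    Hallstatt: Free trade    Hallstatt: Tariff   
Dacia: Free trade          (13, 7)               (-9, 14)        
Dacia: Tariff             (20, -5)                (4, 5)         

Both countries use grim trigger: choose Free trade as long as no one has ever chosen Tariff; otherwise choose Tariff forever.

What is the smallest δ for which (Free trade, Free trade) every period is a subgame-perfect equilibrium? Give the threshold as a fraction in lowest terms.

Dacia's threshold: (20−13)/(20−4) = 7/16.
Hallstatt's threshold: (14−7)/(14−5) = 7/9.
7/16 < 7/9, so Hallstatt binds and δ* = 7/9.

7/9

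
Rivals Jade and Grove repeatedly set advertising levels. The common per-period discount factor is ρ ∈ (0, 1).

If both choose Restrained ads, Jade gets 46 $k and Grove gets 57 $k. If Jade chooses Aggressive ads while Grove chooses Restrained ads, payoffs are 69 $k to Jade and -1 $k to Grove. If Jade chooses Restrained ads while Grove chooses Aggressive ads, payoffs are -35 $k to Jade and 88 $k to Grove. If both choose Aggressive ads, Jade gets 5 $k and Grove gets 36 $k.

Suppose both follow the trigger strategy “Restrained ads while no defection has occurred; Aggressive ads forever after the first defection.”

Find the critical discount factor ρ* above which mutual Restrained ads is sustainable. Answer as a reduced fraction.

For Jade: deviation gain 69−46 = 23, per-period punishment loss 46−5 = 41. IC gives ρ ≥ 23/64.
For Grove: gain 31, loss 21 per period, so ρ ≥ 31/52.
The tighter constraint is Grove's, so cooperation needs ρ ≥ 31/52.

31/52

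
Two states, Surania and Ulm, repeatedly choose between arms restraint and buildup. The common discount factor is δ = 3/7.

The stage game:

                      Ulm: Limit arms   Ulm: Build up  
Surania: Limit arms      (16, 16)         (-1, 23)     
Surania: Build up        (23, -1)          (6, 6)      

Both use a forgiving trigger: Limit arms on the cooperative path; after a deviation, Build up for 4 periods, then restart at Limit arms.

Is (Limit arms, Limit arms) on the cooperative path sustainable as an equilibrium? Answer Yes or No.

Yes

A one-shot deviation gives 23 now, then 6 for 4 periods, then back to 16.
Gain from deviating: (23−16) today; loss: (16−6) in each of the next 4 periods.
No-deviation condition: (16−6)(δ+…+δ^4) ≥ 23−16, i.e. δ+…+δ^4 ≥ 7/10.
At δ = 3/7: δ+…+δ^4 = 0.7247 ≥ 0.7000.
So cooperation is sustainable.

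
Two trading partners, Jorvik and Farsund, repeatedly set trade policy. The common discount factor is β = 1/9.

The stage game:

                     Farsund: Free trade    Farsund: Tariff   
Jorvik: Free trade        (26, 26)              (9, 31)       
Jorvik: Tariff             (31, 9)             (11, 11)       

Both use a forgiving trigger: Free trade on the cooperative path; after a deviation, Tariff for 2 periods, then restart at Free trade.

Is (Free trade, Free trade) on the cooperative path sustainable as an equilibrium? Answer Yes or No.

No

A one-shot deviation gives 31 now, then 11 for 2 periods, then back to 26.
Gain from deviating: (31−26) today; loss: (26−11) in each of the next 2 periods.
No-deviation condition: (26−11)(β+…+β^2) ≥ 31−26, i.e. β+…+β^2 ≥ 1/3.
At β = 1/9: β+…+β^2 = 0.1235 < 0.3333.
So cooperation is not sustainable.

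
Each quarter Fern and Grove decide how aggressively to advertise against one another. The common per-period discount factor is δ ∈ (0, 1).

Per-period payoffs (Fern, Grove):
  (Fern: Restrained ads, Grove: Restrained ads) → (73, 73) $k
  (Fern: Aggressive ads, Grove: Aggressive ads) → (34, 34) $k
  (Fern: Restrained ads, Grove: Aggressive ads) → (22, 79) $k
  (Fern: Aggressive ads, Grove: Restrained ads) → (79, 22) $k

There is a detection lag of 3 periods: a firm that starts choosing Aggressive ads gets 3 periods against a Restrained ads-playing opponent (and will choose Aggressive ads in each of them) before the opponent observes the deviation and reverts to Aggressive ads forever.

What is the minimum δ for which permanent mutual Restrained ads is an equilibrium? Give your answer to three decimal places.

A deviator earns 79 for 3 periods, then 34 forever; cooperating earns 73 forever. Multiplying the IC by (1−δ):
73 ≥ 79(1−δ^3) + 34δ^3, so 45·δ^3 ≥ 6 and δ^3 ≥ 2/15.
δ ≥ (2/15)^(1/3) ≈ 0.511.

0.511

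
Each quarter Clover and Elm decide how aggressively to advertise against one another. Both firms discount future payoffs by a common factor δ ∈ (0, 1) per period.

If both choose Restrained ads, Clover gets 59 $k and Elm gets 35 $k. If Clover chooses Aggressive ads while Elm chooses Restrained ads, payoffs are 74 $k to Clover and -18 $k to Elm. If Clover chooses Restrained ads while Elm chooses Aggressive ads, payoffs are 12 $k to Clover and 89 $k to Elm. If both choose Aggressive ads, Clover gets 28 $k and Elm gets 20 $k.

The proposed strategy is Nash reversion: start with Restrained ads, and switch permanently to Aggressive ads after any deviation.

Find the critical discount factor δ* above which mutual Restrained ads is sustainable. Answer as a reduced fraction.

18/23

Clover: cooperation gives 59 each period; deviation gives 74 once then 28 forever.
  59/(1−δ) ≥ 74 + 28δ/(1−δ) ⇒ δ ≥ 15/46.
Elm: cooperation gives 35 each period; deviation gives 89 once then 20 forever.
  δ ≥ 54/69 = 18/23.
Both must hold, so the binding constraint is Elm's: δ ≥ 18/23.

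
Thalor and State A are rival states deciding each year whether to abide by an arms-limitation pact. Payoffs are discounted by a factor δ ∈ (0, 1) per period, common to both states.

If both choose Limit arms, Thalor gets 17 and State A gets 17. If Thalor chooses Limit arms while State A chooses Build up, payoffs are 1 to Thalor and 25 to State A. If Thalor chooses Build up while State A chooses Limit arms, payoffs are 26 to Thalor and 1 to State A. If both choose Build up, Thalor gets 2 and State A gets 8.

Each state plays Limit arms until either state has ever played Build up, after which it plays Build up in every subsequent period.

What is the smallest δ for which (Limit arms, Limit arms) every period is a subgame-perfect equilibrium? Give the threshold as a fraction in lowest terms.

Thalor's threshold: (26−17)/(26−2) = 3/8.
State A's threshold: (25−17)/(25−8) = 8/17.
3/8 < 8/17, so State A binds and δ* = 8/17.

8/17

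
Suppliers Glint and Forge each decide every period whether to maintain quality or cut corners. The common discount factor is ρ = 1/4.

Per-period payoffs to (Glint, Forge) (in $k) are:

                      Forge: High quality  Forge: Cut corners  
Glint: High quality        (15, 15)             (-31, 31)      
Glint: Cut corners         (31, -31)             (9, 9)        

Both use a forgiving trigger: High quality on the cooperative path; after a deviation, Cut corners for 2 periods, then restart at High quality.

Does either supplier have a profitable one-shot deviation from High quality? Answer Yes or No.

IC: ρ+…+ρ^2 ≥ (31−15)/(15−9) = 8/3.
At ρ = 1/4: partial sum = 0.3125 < 2.6667. Cooperation not sustainable.

Yes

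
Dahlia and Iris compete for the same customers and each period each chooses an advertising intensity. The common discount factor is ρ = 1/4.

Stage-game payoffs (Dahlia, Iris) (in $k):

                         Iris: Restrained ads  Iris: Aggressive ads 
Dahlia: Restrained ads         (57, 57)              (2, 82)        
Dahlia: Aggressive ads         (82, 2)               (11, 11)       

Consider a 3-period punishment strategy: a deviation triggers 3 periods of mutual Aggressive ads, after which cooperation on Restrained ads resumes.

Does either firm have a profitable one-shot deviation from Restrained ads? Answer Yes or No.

Comparing payoff streams over the 4 periods until play realigns: cooperate → 57(1+ρ+…+ρ^3); deviate → 82 + 11(ρ+…+ρ^3).
Cooperation is sustained iff (57−11)(ρ+…+ρ^3) ≥ 82−57.
ρ+…+ρ^3 = 1/4·(1−(1/4)^3)/(1−1/4) = 0.3281, and (82−57)/(57−11) = 0.5435.
0.3281 < 0.5435, so cooperation is not sustainable.

Yes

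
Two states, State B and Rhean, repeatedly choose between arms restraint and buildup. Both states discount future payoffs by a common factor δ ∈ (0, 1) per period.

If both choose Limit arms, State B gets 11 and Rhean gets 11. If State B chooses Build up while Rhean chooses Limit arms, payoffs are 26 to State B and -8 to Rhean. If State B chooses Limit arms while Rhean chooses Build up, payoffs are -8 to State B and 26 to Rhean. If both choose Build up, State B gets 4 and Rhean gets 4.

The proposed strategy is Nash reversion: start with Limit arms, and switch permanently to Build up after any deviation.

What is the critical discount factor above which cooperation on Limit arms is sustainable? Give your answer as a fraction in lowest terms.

15/22

One-period gain from deviating is 26 − 11 = 15. The loss is 11 − 4 = 7 in every subsequent period, with present value 7·δ/(1−δ).
Deviation is unprofitable when 7·δ/(1−δ) ≥ 15, i.e. δ/(1−δ) ≥ 15/7.
Equivalently δ ≥ 15/(15+7) = 15/22.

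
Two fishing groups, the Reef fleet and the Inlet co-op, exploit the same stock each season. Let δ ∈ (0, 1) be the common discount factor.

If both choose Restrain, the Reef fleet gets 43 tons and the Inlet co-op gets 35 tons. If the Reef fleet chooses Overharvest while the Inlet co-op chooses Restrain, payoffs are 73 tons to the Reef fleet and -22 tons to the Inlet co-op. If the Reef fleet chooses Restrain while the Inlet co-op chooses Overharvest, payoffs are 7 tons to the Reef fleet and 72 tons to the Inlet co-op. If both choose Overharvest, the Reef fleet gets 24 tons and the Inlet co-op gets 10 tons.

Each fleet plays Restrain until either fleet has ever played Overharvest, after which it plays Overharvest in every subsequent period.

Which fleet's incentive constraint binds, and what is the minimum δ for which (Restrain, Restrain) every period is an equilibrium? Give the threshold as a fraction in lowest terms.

the Reef fleet's threshold: (73−43)/(73−24) = 30/49.
the Inlet co-op's threshold: (72−35)/(72−10) = 37/62.
30/49 > 37/62, so the Reef fleet binds and δ* = 30/49.

the Reef fleet; δ ≥ 30/49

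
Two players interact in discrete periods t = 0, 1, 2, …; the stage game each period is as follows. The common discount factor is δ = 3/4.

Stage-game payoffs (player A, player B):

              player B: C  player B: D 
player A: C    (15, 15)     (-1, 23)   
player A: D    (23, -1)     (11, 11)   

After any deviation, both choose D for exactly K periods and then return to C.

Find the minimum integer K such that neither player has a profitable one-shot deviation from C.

IC: δ(1−δ^K)/(1−δ) ≥ (23−15)/(15−11) = 2.
With δ = 3/4: need 1 − δ^K ≥ 2·(1−3/4)/(3/4), i.e. δ^K ≤ 0.3333.
Since (3/4)^3 = 0.4219 and (3/4)^4 = 0.3164, the smallest such K is 4.

4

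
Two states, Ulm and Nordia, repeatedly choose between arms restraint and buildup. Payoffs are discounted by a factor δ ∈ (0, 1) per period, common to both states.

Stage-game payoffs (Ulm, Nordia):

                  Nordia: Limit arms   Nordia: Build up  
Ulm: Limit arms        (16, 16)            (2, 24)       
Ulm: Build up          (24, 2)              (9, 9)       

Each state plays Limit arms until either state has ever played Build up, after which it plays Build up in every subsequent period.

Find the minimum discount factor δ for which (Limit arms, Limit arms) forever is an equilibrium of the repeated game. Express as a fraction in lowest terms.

Cooperation forever yields 16 each period: 16/(1−δ).
Deviating yields 24 once, then 9 forever: 24 + 9δ/(1−δ).
No profitable deviation requires 16/(1−δ) ≥ 24 + 9δ/(1−δ).
Multiplying by (1−δ): 16 ≥ 24(1−δ) + 9δ = 24 − 15δ.
So 15δ ≥ 8, i.e. δ ≥ 8/15.

8/15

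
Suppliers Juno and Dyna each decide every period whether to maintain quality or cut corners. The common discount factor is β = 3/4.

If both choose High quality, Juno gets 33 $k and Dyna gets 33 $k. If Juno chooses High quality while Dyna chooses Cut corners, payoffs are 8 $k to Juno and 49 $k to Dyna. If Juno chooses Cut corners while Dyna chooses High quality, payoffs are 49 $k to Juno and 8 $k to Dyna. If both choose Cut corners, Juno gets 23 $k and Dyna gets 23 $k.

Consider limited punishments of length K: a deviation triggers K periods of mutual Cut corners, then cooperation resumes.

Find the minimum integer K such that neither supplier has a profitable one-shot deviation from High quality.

3

IC: β(1−β^K)/(1−β) ≥ (49−33)/(33−23) = 8/5.
With β = 3/4: need 1 − β^K ≥ 8/5·(1−3/4)/(3/4), i.e. β^K ≤ 0.4667.
Since (3/4)^2 = 0.5625 and (3/4)^3 = 0.4219, the smallest such K is 3.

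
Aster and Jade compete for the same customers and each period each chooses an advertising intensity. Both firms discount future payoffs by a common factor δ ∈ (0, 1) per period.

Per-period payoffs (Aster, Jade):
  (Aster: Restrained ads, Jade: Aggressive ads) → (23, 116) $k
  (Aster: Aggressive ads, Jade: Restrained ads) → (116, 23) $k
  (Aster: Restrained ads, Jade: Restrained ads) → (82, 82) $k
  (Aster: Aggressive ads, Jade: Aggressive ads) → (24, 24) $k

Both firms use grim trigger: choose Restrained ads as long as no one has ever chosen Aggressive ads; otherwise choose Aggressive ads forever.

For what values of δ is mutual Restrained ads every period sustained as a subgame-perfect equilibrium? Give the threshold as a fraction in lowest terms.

82/(1−δ) ≥ 116 + 24δ/(1−δ)
82 ≥ 116 − 92δ
δ ≥ 34/92 = 17/46.

17/46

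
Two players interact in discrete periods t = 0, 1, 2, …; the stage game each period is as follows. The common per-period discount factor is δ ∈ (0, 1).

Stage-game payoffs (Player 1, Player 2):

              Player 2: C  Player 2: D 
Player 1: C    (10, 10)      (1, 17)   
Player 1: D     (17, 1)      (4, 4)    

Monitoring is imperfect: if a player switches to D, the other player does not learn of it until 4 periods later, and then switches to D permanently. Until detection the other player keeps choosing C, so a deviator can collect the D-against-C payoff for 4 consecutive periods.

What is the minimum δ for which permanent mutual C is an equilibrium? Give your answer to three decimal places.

0.857

The best deviation is to choose D for all 4 undetected periods, earning 17 each, then 4 forever once detected.
Deviation value: 17(1−δ^4)/(1−δ) + 4δ^4/(1−δ); cooperation value: 10/(1−δ).
IC: 10 ≥ 17(1−δ^4) + 4δ^4 = 17 − 13δ^4.
So δ^4 ≥ 7/13, giving δ ≥ (7/13)^(1/4) ≈ 0.857.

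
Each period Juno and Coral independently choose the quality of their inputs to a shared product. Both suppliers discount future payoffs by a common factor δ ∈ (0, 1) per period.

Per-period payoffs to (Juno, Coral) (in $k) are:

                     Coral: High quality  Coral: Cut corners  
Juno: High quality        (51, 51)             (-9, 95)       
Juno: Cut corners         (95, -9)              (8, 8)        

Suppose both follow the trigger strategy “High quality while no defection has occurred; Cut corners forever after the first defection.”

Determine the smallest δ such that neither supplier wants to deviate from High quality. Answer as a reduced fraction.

44/87

Cooperation forever yields 51 each period: 51/(1−δ).
Deviating yields 95 once, then 8 forever: 95 + 8δ/(1−δ).
No profitable deviation requires 51/(1−δ) ≥ 95 + 8δ/(1−δ).
Multiplying by (1−δ): 51 ≥ 95(1−δ) + 8δ = 95 − 87δ.
So 87δ ≥ 44, i.e. δ ≥ 44/87.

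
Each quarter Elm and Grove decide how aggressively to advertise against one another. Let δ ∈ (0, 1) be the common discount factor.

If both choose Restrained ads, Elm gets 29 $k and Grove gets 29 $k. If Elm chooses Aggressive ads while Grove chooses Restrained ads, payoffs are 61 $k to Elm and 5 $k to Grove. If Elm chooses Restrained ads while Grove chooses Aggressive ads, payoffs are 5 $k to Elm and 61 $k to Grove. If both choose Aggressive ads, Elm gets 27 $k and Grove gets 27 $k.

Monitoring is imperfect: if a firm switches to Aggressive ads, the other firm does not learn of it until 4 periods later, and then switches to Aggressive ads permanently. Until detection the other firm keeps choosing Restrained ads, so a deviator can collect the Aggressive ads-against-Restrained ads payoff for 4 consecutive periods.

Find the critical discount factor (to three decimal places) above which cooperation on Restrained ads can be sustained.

0.985

Deviating for the 4 undetected periods gains 61−29 = 32 per period over cooperation, then loses 29−27 = 2 per period forever once punishment starts.
Gain: 32(1 + δ + … + δ^3); loss: 2·δ^4/(1−δ).
No profitable deviation ⇔ 32(1−δ^4) ≤ 2·δ^4, i.e. δ^4 ≥ 32/(32+2) = 16/17.
Hence δ ≥ (16/17)^(1/4) ≈ 0.985.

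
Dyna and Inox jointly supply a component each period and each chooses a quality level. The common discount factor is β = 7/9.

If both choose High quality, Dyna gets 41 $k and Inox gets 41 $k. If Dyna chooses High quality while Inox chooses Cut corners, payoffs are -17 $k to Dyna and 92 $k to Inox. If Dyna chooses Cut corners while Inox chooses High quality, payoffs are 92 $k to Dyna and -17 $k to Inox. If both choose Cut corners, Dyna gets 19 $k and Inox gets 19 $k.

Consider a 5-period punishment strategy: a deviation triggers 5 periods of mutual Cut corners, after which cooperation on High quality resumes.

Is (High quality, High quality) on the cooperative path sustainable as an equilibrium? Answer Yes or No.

IC: β+…+β^5 ≥ (92−41)/(41−19) = 51/22.
At β = 7/9: partial sum = 2.5038 ≥ 2.3182. Cooperation sustainable.

Yes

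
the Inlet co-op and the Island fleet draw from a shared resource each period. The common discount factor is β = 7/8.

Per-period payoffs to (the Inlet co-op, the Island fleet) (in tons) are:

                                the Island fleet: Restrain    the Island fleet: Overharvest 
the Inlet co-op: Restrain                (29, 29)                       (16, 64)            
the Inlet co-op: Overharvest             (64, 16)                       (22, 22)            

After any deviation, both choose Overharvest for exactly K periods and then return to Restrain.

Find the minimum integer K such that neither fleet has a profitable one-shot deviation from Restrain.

No profitable deviation requires (29−22)(β+…+β^K) ≥ 64−29, i.e. β+…+β^K ≥ 5 ≈ 5.0000.
With β = 7/8, the partial sums are K=1: 0.8750, K=2: 1.6406, …, K=8: 4.5947, K=9: 4.8954, K=10: 5.1585.
K = 10 is the first length at which the sum reaches 5.0000.

10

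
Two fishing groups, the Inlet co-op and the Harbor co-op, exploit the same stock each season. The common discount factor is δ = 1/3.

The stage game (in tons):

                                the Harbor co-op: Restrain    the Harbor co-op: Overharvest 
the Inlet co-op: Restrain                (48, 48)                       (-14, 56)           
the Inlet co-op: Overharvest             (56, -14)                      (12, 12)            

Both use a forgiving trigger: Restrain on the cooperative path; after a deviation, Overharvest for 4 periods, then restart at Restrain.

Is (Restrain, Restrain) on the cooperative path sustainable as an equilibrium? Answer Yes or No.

Yes

Comparing payoff streams over the 5 periods until play realigns: cooperate → 48(1+δ+…+δ^4); deviate → 56 + 12(δ+…+δ^4).
Cooperation is sustained iff (48−12)(δ+…+δ^4) ≥ 56−48.
δ+…+δ^4 = 1/3·(1−(1/3)^4)/(1−1/3) = 0.4938, and (56−48)/(48−12) = 0.2222.
0.4938 ≥ 0.2222, so cooperation is sustainable.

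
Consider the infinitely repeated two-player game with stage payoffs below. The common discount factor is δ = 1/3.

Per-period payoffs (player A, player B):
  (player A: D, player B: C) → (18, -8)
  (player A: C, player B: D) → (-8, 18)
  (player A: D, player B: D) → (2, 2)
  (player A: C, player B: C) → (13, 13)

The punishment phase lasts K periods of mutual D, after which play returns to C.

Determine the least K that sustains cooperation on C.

3

No profitable deviation requires (13−2)(δ+…+δ^K) ≥ 18−13, i.e. δ+…+δ^K ≥ 5/11 ≈ 0.4545.
With δ = 1/3, the partial sums are K=1: 0.3333, K=2: 0.4444, K=3: 0.4815.
K = 3 is the first length at which the sum reaches 0.4545.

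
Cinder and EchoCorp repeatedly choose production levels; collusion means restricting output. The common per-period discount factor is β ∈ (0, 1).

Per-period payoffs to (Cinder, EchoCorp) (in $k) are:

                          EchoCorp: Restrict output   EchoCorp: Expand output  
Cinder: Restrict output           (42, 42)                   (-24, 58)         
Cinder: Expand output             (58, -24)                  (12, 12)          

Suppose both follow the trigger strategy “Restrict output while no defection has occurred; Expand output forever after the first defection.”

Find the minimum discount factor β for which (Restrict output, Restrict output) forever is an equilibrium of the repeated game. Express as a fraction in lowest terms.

8/23

Cooperation forever yields 42 each period: 42/(1−β).
Deviating yields 58 once, then 12 forever: 58 + 12β/(1−β).
No profitable deviation requires 42/(1−β) ≥ 58 + 12β/(1−β).
Multiplying by (1−β): 42 ≥ 58(1−β) + 12β = 58 − 46β.
So 46β ≥ 16, i.e. β ≥ 16/46 = 8/23.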